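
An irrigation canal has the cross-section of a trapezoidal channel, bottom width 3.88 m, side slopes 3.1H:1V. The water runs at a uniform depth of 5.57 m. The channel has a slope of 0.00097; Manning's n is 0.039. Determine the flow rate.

With bottom width b = 3.88 m and side slope z = 3.1: A = (b + zy)y = (3.88 + 3.1×5.57)×5.57 = 117.8 m²; P = b + 2y√(1+z²) = 3.88 + 2×5.57×3.257 = 40.17 m.
Hydraulic radius R = A/P = 117.8/40.17 = 2.933 m.
Manning's equation: Q = (1/n) A R^(2/3) S^(1/2) = (1/0.039) × 117.8 × 2.933^(2/3) × 0.00097^(1/2) = 193 m³/s.

Q = 193 m³/s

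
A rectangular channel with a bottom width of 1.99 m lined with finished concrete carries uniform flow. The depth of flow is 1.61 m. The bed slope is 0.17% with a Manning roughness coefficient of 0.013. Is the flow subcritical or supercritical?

subcritical

Flow area A = b·y = 1.99 × 1.61 = 3.204 m². Wetted perimeter P = b + 2y = 1.99 + 2×1.61 = 5.21 m.
Hydraulic radius R = A/P = 3.204/5.21 = 0.615 m.
V = (1/n) R^(2/3) √S = (1/0.013) × 0.615^(2/3) × √0.0017 = 2.294 m/s. Hydraulic depth D_h = A/T = 3.204/1.99 = 1.61 m.
Froude number Fr = V/√(g·D_h) = 2.294/√(9.81×1.61) = 0.577, which is less than 1, so the flow is subcritical.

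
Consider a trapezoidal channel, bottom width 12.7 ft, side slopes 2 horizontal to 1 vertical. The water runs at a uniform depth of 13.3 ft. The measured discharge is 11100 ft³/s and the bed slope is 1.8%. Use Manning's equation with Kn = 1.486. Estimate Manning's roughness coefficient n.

With bottom width b = 12.7 ft and side slope z = 2: A = (b + zy)y = (12.7 + 2×13.3)×13.3 = 522.7 ft²; P = b + 2y√(1+z²) = 12.7 + 2×13.3×2.236 = 72.18 ft.
Hydraulic radius R = A/P = 522.7/72.18 = 7.242 ft.
Rearranging Manning's equation: n = (1.486/Q) A R^(2/3) S^(1/2) = (1.486/11100) × 522.7 × 7.242^(2/3) × √0.018 = 0.0351.

n = 0.0351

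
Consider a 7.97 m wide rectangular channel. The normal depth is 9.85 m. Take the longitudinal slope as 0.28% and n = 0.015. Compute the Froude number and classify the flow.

subcritical

Flow area A = b·y = 7.97 × 9.85 = 78.5 m². Wetted perimeter P = b + 2y = 7.97 + 2×9.85 = 27.67 m.
Hydraulic radius R = A/P = 78.5/27.67 = 2.837 m.
V = (1/n) R^(2/3) √S = (1/0.015) × 2.837^(2/3) × √0.0028 = 7.07 m/s. Hydraulic depth D_h = A/T = 78.5/7.97 = 9.85 m.
Froude number Fr = V/√(g·D_h) = 7.07/√(9.81×9.85) = 0.719, which is less than 1, so the flow is subcritical.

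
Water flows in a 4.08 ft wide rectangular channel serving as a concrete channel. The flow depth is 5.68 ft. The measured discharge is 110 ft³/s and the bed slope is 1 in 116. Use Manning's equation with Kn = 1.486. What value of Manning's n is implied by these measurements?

n = 0.0381

Flow area A = b·y = 4.08 × 5.68 = 23.17 ft². Wetted perimeter P = b + 2y = 4.08 + 2×5.68 = 15.44 ft.
Hydraulic radius R = A/P = 23.17/15.44 = 1.501 ft.
Rearranging Manning's equation: n = (1.486/Q) A R^(2/3) S^(1/2) = (1.486/110) × 23.17 × 1.501^(2/3) × √0.008621 = 0.0381.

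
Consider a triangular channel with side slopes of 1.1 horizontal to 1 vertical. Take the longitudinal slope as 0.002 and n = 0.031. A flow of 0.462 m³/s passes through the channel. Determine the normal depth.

y_n = 0.807 m

Manning's equation rearranged: A R^(2/3) = nQ / (1·√S) = 0.031 × 0.462 / (√0.002) = 0.3202.
Try y = 1 m: A R^(2/3) = 0.5669 — high.
Try y = 0.702 m: A R^(2/3) = 0.2207 — low.
Try y = 0.807 m: A R^(2/3) = 0.32 — ≈ 0.3202.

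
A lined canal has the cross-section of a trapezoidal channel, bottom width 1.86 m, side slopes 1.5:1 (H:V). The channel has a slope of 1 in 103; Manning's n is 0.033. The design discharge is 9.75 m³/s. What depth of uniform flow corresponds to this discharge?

y_n = 1.16 m

Manning's equation rearranged: A R^(2/3) = nQ / (1·√S) = 0.033 × 9.75 / (√0.009709) = 3.265.
Try y = 1.27 m: A R^(2/3) = 3.921 — too large.
Try y = 1.16 m: A R^(2/3) = 3.264 — matches.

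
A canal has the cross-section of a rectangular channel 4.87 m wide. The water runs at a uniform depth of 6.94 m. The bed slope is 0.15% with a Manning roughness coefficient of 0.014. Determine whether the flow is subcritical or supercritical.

subcritical

Flow area A = b·y = 4.87 × 6.94 = 33.8 m². Wetted perimeter P = b + 2y = 4.87 + 2×6.94 = 18.75 m.
Hydraulic radius R = A/P = 33.8/18.75 = 1.803 m.
V = (1/n) R^(2/3) √S = (1/0.014) × 1.803^(2/3) × √0.0015 = 4.097 m/s. Hydraulic depth D_h = A/T = 33.8/4.87 = 6.94 m.
Froude number Fr = V/√(g·D_h) = 4.097/√(9.81×6.94) = 0.497, which is less than 1, so the flow is subcritical.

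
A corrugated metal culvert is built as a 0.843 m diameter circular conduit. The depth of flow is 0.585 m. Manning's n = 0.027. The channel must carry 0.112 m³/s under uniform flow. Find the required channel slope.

For a circular section of diameter D = 0.843 m at depth y = 0.585 m, the central angle is θ = 2 arccos(1 − 2y/D) = 3.938 rad. Then A = (D²/8)(θ − sin θ) = 0.4134 m² and P = Dθ/2 = 1.66 m.
Hydraulic radius R = A/P = 0.4134/1.66 = 0.249 m.
From Manning's equation, S = [nQ / (1 A R^(2/3))]² = [0.027 × 0.112 / (1 × 0.4134 × 0.249^(2/3))]² = 0.000342.

S = 0.000342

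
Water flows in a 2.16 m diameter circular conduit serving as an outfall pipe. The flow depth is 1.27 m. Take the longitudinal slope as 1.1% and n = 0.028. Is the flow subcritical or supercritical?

For a circular section of diameter D = 2.16 m at depth y = 1.27 m, the central angle is θ = 2 arccos(1 − 2y/D) = 3.495 rad. Then A = (D²/8)(θ − sin θ) = 2.24 m² and P = Dθ/2 = 3.775 m.
Hydraulic radius R = A/P = 2.24/3.775 = 0.5935 m.
V = (1/n) R^(2/3) √S = (1/0.028) × 0.5935^(2/3) × √0.011 = 2.645 m/s. Hydraulic depth D_h = A/T = 2.24/2.126 = 1.054 m.
Froude number Fr = V/√(g·D_h) = 2.645/√(9.81×1.054) = 0.823, which is less than 1, so the flow is subcritical.

subcritical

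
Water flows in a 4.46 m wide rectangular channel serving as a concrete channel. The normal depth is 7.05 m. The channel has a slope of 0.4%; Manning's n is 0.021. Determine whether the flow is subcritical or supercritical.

subcritical

Flow area A = b·y = 4.46 × 7.05 = 31.44 m². Wetted perimeter P = b + 2y = 4.46 + 2×7.05 = 18.56 m.
Hydraulic radius R = A/P = 31.44/18.56 = 1.694 m.
V = (1/n) R^(2/3) √S = (1/0.021) × 1.694^(2/3) × √0.004 = 4.28 m/s. Hydraulic depth D_h = A/T = 31.44/4.46 = 7.05 m.
Froude number Fr = V/√(g·D_h) = 4.28/√(9.81×7.05) = 0.515, which is less than 1, so the flow is subcritical.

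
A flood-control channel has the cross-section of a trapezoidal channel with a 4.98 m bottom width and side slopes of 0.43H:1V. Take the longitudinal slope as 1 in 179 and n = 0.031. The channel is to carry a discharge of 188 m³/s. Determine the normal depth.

Manning's equation rearranged: A R^(2/3) = nQ / (1·√S) = 0.031 × 188 / (√0.005587) = 77.97.
Try y = 4.57 m: A R^(2/3) = 52.48 — low.
Try y = 7.07 m: A R^(2/3) = 112.2 — high.
Try y = 5.75 m: A R^(2/3) = 77.86 — matches.

y_n = 5.75 m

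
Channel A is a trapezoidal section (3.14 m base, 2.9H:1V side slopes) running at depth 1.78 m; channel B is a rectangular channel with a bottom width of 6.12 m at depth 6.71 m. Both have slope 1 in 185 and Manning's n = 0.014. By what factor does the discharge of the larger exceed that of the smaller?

4.41

Channel A: With bottom width b = 3.14 m and side slope z = 2.9: A = (b + zy)y = (3.14 + 2.9×1.78)×1.78 = 14.78 m²; P = b + 2y√(1+z²) = 3.14 + 2×1.78×3.068 = 14.06 m. Hydraulic radius R = A/P = 14.78/14.06 = 1.051 m. Q_A = (1/0.014)·14.78·1.051^(2/3)·√0.005405 = 80.22 m³/s.
Channel B: Flow area A = b·y = 6.12 × 6.71 = 41.07 m². Wetted perimeter P = b + 2y = 6.12 + 2×6.71 = 19.54 m. Hydraulic radius R = A/P = 41.07/19.54 = 2.102 m. Q_B = (1/0.014)·41.07·2.102^(2/3)·√0.005405 = 353.8 m³/s.
The larger discharge is 353.8 m³/s and the smaller is 80.22 m³/s; the ratio is 4.41.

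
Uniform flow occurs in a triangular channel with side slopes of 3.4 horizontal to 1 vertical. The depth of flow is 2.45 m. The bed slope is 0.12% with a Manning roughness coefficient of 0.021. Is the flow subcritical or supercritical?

subcritical

For a triangular section with side slope z = 3.4: A = zy² = 3.4×2.45² = 20.41 m²; P = 2y√(1+z²) = 2×2.45×3.544 = 17.37 m.
Hydraulic radius R = A/P = 20.41/17.37 = 1.175 m.
V = (1/n) R^(2/3) √S = (1/0.021) × 1.175^(2/3) × √0.0012 = 1.837 m/s. Hydraulic depth D_h = A/T = 20.41/16.66 = 1.225 m.
Froude number Fr = V/√(g·D_h) = 1.837/√(9.81×1.225) = 0.53, which is less than 1, so the flow is subcritical.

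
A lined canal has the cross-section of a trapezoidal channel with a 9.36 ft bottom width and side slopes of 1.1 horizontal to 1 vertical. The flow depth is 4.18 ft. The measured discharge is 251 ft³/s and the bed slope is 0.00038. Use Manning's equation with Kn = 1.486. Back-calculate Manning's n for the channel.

With bottom width b = 9.36 ft and side slope z = 1.1: A = (b + zy)y = (9.36 + 1.1×4.18)×4.18 = 58.34 ft²; P = b + 2y√(1+z²) = 9.36 + 2×4.18×1.487 = 21.79 ft.
Hydraulic radius R = A/P = 58.34/21.79 = 2.678 ft.
Rearranging Manning's equation: n = (1.486/Q) A R^(2/3) S^(1/2) = (1.486/251) × 58.34 × 2.678^(2/3) × √0.00038 = 0.013.

n = 0.013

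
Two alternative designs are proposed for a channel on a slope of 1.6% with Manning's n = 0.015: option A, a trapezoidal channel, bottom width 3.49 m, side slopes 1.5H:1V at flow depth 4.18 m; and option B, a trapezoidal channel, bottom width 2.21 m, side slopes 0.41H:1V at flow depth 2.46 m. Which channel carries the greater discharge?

Channel A: With bottom width b = 3.49 m and side slope z = 1.5: A = (b + zy)y = (3.49 + 1.5×4.18)×4.18 = 40.8 m²; P = b + 2y√(1+z²) = 3.49 + 2×4.18×1.803 = 18.56 m. Hydraulic radius R = A/P = 40.8/18.56 = 2.198 m. Q_A = (1/0.015)·40.8·2.198^(2/3)·√0.016 = 581.6 m³/s.
Channel B: With bottom width b = 2.21 m and side slope z = 0.41: A = (b + zy)y = (2.21 + 0.41×2.46)×2.46 = 7.918 m²; P = b + 2y√(1+z²) = 2.21 + 2×2.46×1.081 = 7.527 m. Hydraulic radius R = A/P = 7.918/7.527 = 1.052 m. Q_B = (1/0.015)·7.918·1.052^(2/3)·√0.016 = 69.06 m³/s.
Q_A = 581.6 m³/s vs Q_B = 69.06 m³/s, so channel A carries more.

channel A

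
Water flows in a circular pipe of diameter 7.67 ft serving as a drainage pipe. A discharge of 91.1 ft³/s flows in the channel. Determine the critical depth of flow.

y_c = 2.38 ft

At critical depth, Q² T / (g A³) = 1, i.e. A³/T = Q²/g = 91.1²/32.2 = 257.7.
Try y = 2.89 ft: A³/T = 543.6 — over.
Try y = 1.86 ft: A³/T = 98.54 — short.
Try y = 2.38 ft: A³/T = 256.9 — matches.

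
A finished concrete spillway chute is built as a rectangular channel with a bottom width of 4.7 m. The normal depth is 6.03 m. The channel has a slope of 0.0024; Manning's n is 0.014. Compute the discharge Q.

Q = 141 m³/s

Flow area A = b·y = 4.7 × 6.03 = 28.34 m². Wetted perimeter P = b + 2y = 4.7 + 2×6.03 = 16.76 m.
Hydraulic radius R = A/P = 28.34/16.76 = 1.691 m.
Manning's equation: Q = (1/n) A R^(2/3) S^(1/2) = (1/0.014) × 28.34 × 1.691^(2/3) × 0.0024^(1/2) = 141 m³/s.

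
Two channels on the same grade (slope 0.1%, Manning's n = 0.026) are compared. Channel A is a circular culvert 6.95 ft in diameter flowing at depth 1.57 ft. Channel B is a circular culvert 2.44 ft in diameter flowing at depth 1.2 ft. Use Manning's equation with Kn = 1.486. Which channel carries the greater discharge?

Channel A: For a circular section of diameter D = 6.95 ft at depth y = 1.57 ft, the central angle is θ = 2 arccos(1 − 2y/D) = 1.981 rad. Then A = (D²/8)(θ − sin θ) = 6.425 ft² and P = Dθ/2 = 6.885 ft. Hydraulic radius R = A/P = 6.425/6.885 = 0.9333 ft. Q_A = (1.486/0.026)·6.425·0.9333^(2/3)·√0.001 = 11.09 ft³/s.
Channel B: For a circular section of diameter D = 2.44 ft at depth y = 1.2 ft, the central angle is θ = 2 arccos(1 − 2y/D) = 3.109 rad. Then A = (D²/8)(θ − sin θ) = 2.289 ft² and P = Dθ/2 = 3.793 ft. Hydraulic radius R = A/P = 2.289/3.793 = 0.6036 ft. Q_B = (1.486/0.026)·2.289·0.6036^(2/3)·√0.001 = 2.955 ft³/s.
Q_A = 11.09 ft³/s vs Q_B = 2.955 ft³/s, so channel A carries more.

channel A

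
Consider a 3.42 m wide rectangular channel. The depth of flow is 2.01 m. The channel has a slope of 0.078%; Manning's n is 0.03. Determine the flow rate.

Q = 6.07 m³/s

Flow area A = b·y = 3.42 × 2.01 = 6.874 m². Wetted perimeter P = b + 2y = 3.42 + 2×2.01 = 7.44 m.
Hydraulic radius R = A/P = 6.874/7.44 = 0.924 m.
Manning's equation: Q = (1/n) A R^(2/3) S^(1/2) = (1/0.03) × 6.874 × 0.924^(2/3) × 0.00078^(1/2) = 6.07 m³/s.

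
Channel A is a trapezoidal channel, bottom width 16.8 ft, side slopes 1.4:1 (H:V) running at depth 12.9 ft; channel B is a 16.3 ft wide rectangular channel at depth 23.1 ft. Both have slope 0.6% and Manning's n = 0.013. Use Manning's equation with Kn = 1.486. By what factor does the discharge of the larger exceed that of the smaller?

1.36

Channel A: With bottom width b = 16.8 ft and side slope z = 1.4: A = (b + zy)y = (16.8 + 1.4×12.9)×12.9 = 449.7 ft²; P = b + 2y√(1+z²) = 16.8 + 2×12.9×1.72 = 61.19 ft. Hydraulic radius R = A/P = 449.7/61.19 = 7.349 ft. Q_A = (1.486/0.013)·449.7·7.349^(2/3)·√0.006 = 15050 ft³/s.
Channel B: Flow area A = b·y = 16.3 × 23.1 = 376.5 ft². Wetted perimeter P = b + 2y = 16.3 + 2×23.1 = 62.5 ft. Hydraulic radius R = A/P = 376.5/62.5 = 6.024 ft. Q_B = (1.486/0.013)·376.5·6.024^(2/3)·√0.006 = 11040 ft³/s.
The larger discharge is 15050 ft³/s and the smaller is 11040 ft³/s; the ratio is 1.36.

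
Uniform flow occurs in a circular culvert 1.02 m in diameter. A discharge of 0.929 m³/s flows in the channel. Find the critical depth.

At critical depth, Q² T / (g A³) = 1, i.e. A³/T = Q²/g = 0.929²/9.81 = 0.08798.
At y = 0.399 m: A³/T = 0.02611 — short.
At y = 0.677 m: A³/T = 0.1981 — over.
At y = 0.548 m: A³/T = 0.08798 — close enough.

y_c = 0.548 m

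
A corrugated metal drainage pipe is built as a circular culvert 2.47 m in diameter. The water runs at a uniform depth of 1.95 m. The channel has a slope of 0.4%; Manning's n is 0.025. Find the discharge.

For a circular section of diameter D = 2.47 m at depth y = 1.95 m, the central angle is θ = 2 arccos(1 − 2y/D) = 4.376 rad. Then A = (D²/8)(θ − sin θ) = 4.058 m² and P = Dθ/2 = 5.405 m.
Hydraulic radius R = A/P = 4.058/5.405 = 0.7507 m.
Manning's equation: Q = (1/n) A R^(2/3) S^(1/2) = (1/0.025) × 4.058 × 0.7507^(2/3) × 0.004^(1/2) = 8.48 m³/s.

Q = 8.48 m³/s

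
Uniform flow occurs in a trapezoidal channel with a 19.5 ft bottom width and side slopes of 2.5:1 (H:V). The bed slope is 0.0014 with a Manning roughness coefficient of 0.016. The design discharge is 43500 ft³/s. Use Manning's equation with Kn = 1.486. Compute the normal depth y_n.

y_n = 25.9 ft

Manning's equation rearranged: A R^(2/3) = nQ / (1.486·√S) = 0.016 × 43500 / (1.486 × √0.0014) = 12520.
Try y = 31.3 ft: A R^(2/3) = 19640 — high.
Try y = 25.9 ft: A R^(2/3) = 12510 — close enough.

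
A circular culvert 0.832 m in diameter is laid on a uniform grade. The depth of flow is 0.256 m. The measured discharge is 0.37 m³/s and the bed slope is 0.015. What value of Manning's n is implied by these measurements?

For a circular section of diameter D = 0.832 m at depth y = 0.256 m, the central angle is θ = 2 arccos(1 − 2y/D) = 2.352 rad. Then A = (D²/8)(θ − sin θ) = 0.1421 m² and P = Dθ/2 = 0.9784 m.
Hydraulic radius R = A/P = 0.1421/0.9784 = 0.1452 m.
Rearranging Manning's equation: n = (1/Q) A R^(2/3) S^(1/2) = (1/0.37) × 0.1421 × 0.1452^(2/3) × √0.015 = 0.013.

n = 0.013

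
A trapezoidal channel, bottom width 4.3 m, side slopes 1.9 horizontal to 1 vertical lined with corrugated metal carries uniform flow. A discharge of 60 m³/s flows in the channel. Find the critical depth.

At critical depth, Q² T / (g A³) = 1, i.e. A³/T = Q²/g = 60²/9.81 = 367.
Try y = 2.34 m: A³/T = 649.8 — high.
Try y = 2.01 m: A³/T = 364.1 — matches.

y_c = 2.01 m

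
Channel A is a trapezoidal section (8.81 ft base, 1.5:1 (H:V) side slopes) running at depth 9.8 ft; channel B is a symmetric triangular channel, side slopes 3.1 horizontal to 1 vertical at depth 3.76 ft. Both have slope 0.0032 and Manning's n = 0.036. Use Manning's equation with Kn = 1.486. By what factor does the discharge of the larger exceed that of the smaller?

10.7

Channel A: With bottom width b = 8.81 ft and side slope z = 1.5: A = (b + zy)y = (8.81 + 1.5×9.8)×9.8 = 230.4 ft²; P = b + 2y√(1+z²) = 8.81 + 2×9.8×1.803 = 44.14 ft. Hydraulic radius R = A/P = 230.4/44.14 = 5.219 ft. Q_A = (1.486/0.036)·230.4·5.219^(2/3)·√0.0032 = 1619 ft³/s.
Channel B: For a triangular section with side slope z = 3.1: A = zy² = 3.1×3.76² = 43.83 ft²; P = 2y√(1+z²) = 2×3.76×3.257 = 24.49 ft. Hydraulic radius R = A/P = 43.83/24.49 = 1.789 ft. Q_B = (1.486/0.036)·43.83·1.789^(2/3)·√0.0032 = 150.8 ft³/s.
The larger discharge is 1619 ft³/s and the smaller is 150.8 ft³/s; the ratio is 10.7.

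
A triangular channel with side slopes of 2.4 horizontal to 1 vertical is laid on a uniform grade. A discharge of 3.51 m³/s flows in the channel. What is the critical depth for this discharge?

At critical depth, Q² T / (g A³) = 1, i.e. A³/T = Q²/g = 3.51²/9.81 = 1.256.
Trying y = 1.04 m: A³/T = 3.504 — too large.
Trying y = 0.731 m: A³/T = 0.6011 — too small.
Trying y = 0.847 m: A³/T = 1.255 — ≈ 1.256.

y_c = 0.847 m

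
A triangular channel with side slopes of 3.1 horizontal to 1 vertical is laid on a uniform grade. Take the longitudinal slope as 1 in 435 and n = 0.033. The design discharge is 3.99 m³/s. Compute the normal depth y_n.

y_n = 1.15 m

Manning's equation rearranged: A R^(2/3) = nQ / (1·√S) = 0.033 × 3.99 / (√0.002299) = 2.746.
At y = 1.46 m: A R^(2/3) = 5.183 — high.
At y = 0.822 m: A R^(2/3) = 1.12 — low.
At y = 1.15 m: A R^(2/3) = 2.743 — close enough.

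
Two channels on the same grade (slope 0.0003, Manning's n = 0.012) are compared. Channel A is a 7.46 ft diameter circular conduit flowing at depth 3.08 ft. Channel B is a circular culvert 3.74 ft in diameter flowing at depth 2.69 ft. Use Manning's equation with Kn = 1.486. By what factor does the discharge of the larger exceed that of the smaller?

2.6

Channel A: For a circular section of diameter D = 7.46 ft at depth y = 3.08 ft, the central angle is θ = 2 arccos(1 − 2y/D) = 2.791 rad. Then A = (D²/8)(θ − sin θ) = 17.03 ft² and P = Dθ/2 = 10.41 ft. Hydraulic radius R = A/P = 17.03/10.41 = 1.636 ft. Q_A = (1.486/0.012)·17.03·1.636^(2/3)·√0.0003 = 50.71 ft³/s.
Channel B: For a circular section of diameter D = 3.74 ft at depth y = 2.69 ft, the central angle is θ = 2 arccos(1 − 2y/D) = 4.049 rad. Then A = (D²/8)(θ − sin θ) = 8.458 ft² and P = Dθ/2 = 7.572 ft. Hydraulic radius R = A/P = 8.458/7.572 = 1.117 ft. Q_B = (1.486/0.012)·8.458·1.117^(2/3)·√0.0003 = 19.53 ft³/s.
The larger discharge is 50.71 ft³/s and the smaller is 19.53 ft³/s; the ratio is 2.6.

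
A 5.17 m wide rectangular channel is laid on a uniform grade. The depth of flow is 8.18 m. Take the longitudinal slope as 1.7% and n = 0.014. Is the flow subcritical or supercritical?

supercritical

Flow area A = b·y = 5.17 × 8.18 = 42.29 m². Wetted perimeter P = b + 2y = 5.17 + 2×8.18 = 21.53 m.
Hydraulic radius R = A/P = 42.29/21.53 = 1.964 m.
V = (1/n) R^(2/3) √S = (1/0.014) × 1.964^(2/3) × √0.017 = 14.61 m/s. Hydraulic depth D_h = A/T = 42.29/5.17 = 8.18 m.
Froude number Fr = V/√(g·D_h) = 14.61/√(9.81×8.18) = 1.63, which is greater than 1, so the flow is supercritical.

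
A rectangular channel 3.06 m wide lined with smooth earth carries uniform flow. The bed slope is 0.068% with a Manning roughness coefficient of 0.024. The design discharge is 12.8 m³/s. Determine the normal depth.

y_n = 3.66 m

Manning's equation rearranged: A R^(2/3) = nQ / (1·√S) = 0.024 × 12.8 / (√0.00068) = 11.78.
Try y = 4.22 m: A R^(2/3) = 13.95 — over.
Try y = 3.66 m: A R^(2/3) = 11.78 — close enough.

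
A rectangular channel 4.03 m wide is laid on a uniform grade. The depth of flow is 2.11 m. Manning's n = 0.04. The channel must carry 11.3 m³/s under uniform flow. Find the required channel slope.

Flow area A = b·y = 4.03 × 2.11 = 8.503 m². Wetted perimeter P = b + 2y = 4.03 + 2×2.11 = 8.25 m.
Hydraulic radius R = A/P = 8.503/8.25 = 1.031 m.
From Manning's equation, S = [nQ / (1 A R^(2/3))]² = [0.04 × 11.3 / (1 × 8.503 × 1.031^(2/3))]² = 0.00271.

S = 0.00271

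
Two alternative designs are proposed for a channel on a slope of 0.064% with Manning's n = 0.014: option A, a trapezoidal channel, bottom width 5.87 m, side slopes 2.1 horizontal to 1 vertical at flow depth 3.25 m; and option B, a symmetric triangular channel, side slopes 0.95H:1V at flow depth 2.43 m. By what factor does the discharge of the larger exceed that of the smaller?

Channel A: With bottom width b = 5.87 m and side slope z = 2.1: A = (b + zy)y = (5.87 + 2.1×3.25)×3.25 = 41.26 m²; P = b + 2y√(1+z²) = 5.87 + 2×3.25×2.326 = 20.99 m. Hydraulic radius R = A/P = 41.26/20.99 = 1.966 m. Q_A = (1/0.014)·41.26·1.966^(2/3)·√0.00064 = 117 m³/s.
Channel B: For a triangular section with side slope z = 0.95: A = zy² = 0.95×2.43² = 5.61 m²; P = 2y√(1+z²) = 2×2.43×1.379 = 6.703 m. Hydraulic radius R = A/P = 5.61/6.703 = 0.8368 m. Q_B = (1/0.014)·5.61·0.8368^(2/3)·√0.00064 = 9.002 m³/s.
The larger discharge is 117 m³/s and the smaller is 9.002 m³/s; the ratio is 13.

13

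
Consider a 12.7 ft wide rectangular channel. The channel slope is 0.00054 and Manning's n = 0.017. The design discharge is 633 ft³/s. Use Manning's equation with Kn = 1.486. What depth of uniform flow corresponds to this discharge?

Manning's equation rearranged: A R^(2/3) = nQ / (1.486·√S) = 0.017 × 633 / (1.486 × √0.00054) = 311.6.
Trying y = 11.7 ft: A R^(2/3) = 381.6 — too large.
Trying y = 7.15 ft: A R^(2/3) = 203.8 — too small.
Trying y = 9.95 ft: A R^(2/3) = 311.8 — close enough.

y_n = 9.95 ft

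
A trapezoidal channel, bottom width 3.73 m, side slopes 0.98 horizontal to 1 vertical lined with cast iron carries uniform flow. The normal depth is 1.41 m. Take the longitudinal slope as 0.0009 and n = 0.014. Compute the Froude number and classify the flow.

subcritical

With bottom width b = 3.73 m and side slope z = 0.98: A = (b + zy)y = (3.73 + 0.98×1.41)×1.41 = 7.208 m²; P = b + 2y√(1+z²) = 3.73 + 2×1.41×1.4 = 7.678 m.
Hydraulic radius R = A/P = 7.208/7.678 = 0.9387 m.
V = (1/n) R^(2/3) √S = (1/0.014) × 0.9387^(2/3) × √0.0009 = 2.054 m/s. Hydraulic depth D_h = A/T = 7.208/6.494 = 1.11 m.
Froude number Fr = V/√(g·D_h) = 2.054/√(9.81×1.11) = 0.623, which is less than 1, so the flow is subcritical.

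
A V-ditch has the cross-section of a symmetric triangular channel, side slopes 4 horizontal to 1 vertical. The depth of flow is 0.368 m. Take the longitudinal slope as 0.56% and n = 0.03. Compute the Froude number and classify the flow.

For a triangular section with side slope z = 4: A = zy² = 4×0.368² = 0.5417 m²; P = 2y√(1+z²) = 2×0.368×4.123 = 3.035 m.
Hydraulic radius R = A/P = 0.5417/3.035 = 0.1785 m.
V = (1/n) R^(2/3) √S = (1/0.03) × 0.1785^(2/3) × √0.0056 = 0.7908 m/s. Hydraulic depth D_h = A/T = 0.5417/2.944 = 0.184 m.
Froude number Fr = V/√(g·D_h) = 0.7908/√(9.81×0.184) = 0.589, which is less than 1, so the flow is subcritical.

subcritical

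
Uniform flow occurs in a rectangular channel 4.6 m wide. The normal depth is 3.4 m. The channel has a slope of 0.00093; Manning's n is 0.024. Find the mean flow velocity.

Flow area A = b·y = 4.6 × 3.4 = 15.64 m². Wetted perimeter P = b + 2y = 4.6 + 2×3.4 = 11.4 m.
Hydraulic radius R = A/P = 15.64/11.4 = 1.372 m.
From Manning's equation, V = (1/n) R^(2/3) S^(1/2) = (1/0.024) × 1.372^(2/3) × 0.00093^(1/2) = 1.57 m/s.

V = 1.57 m/s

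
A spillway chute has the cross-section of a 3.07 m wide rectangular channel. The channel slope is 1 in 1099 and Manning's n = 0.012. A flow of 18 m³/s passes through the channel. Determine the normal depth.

y_n = 2.43 m

Manning's equation rearranged: A R^(2/3) = nQ / (1·√S) = 0.012 × 18 / (√0.0009099) = 7.161.
Try y = 1.75 m: A R^(2/3) = 4.698 — low.
Try y = 2.78 m: A R^(2/3) = 8.472 — high.
Try y = 2.43 m: A R^(2/3) = 7.162 — ≈ 7.161.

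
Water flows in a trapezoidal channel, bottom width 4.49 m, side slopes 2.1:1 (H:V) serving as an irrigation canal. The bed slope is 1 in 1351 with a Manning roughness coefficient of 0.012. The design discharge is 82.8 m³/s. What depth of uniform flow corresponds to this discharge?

y_n = 2.66 m

Manning's equation rearranged: A R^(2/3) = nQ / (1·√S) = 0.012 × 82.8 / (√0.0007402) = 36.52.
Trying y = 3.21 m: A R^(2/3) = 54.45 — high.
Trying y = 2.22 m: A R^(2/3) = 25.08 — low.
Trying y = 2.66 m: A R^(2/3) = 36.5 — ≈ 36.52.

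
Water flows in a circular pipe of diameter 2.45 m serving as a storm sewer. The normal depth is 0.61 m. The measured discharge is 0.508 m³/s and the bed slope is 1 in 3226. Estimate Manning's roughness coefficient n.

n = 0.016

For a circular section of diameter D = 2.45 m at depth y = 0.61 m, the central angle is θ = 2 arccos(1 − 2y/D) = 2.09 rad. Then A = (D²/8)(θ − sin θ) = 0.9164 m² and P = Dθ/2 = 2.56 m.
Hydraulic radius R = A/P = 0.9164/2.56 = 0.358 m.
Rearranging Manning's equation: n = (1/Q) A R^(2/3) S^(1/2) = (1/0.508) × 0.9164 × 0.358^(2/3) × √0.00031 = 0.016.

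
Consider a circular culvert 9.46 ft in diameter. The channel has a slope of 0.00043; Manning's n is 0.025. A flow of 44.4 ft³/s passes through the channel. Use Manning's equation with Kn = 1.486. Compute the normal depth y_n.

y_n = 3.48 ft

Manning's equation rearranged: A R^(2/3) = nQ / (1.486·√S) = 0.025 × 44.4 / (1.486 × √0.00043) = 36.02.
Trying y = 3.1 ft: A R^(2/3) = 28.95 — low.
Trying y = 4.22 ft: A R^(2/3) = 51.17 — high.
Trying y = 3.48 ft: A R^(2/3) = 36.02 — ≈ 36.02.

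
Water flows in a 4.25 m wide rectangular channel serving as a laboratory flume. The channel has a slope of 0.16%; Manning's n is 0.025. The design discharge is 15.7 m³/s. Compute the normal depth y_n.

Manning's equation rearranged: A R^(2/3) = nQ / (1·√S) = 0.025 × 15.7 / (√0.0016) = 9.812.
At y = 2.42 m: A R^(2/3) = 11.17 — high.
At y = 2.19 m: A R^(2/3) = 9.788 — ≈ 9.812.

y_n = 2.19 m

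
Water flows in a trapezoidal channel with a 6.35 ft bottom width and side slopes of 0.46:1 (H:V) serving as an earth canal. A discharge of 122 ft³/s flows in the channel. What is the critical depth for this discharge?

At critical depth, Q² T / (g A³) = 1, i.e. A³/T = Q²/g = 122²/32.2 = 462.2.
Trying y = 1.89 ft: A³/T = 314.1 — short.
Trying y = 2.56 ft: A³/T = 822.1 — over.
Trying y = 2.14 ft: A³/T = 464.8 — ≈ 462.2.

y_c = 2.14 ft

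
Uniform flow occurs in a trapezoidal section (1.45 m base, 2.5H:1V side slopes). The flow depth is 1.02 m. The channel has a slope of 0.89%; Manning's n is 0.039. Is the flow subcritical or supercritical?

subcritical

With bottom width b = 1.45 m and side slope z = 2.5: A = (b + zy)y = (1.45 + 2.5×1.02)×1.02 = 4.08 m²; P = b + 2y√(1+z²) = 1.45 + 2×1.02×2.693 = 6.943 m.
Hydraulic radius R = A/P = 4.08/6.943 = 0.5877 m.
V = (1/n) R^(2/3) √S = (1/0.039) × 0.5877^(2/3) × √0.0089 = 1.697 m/s. Hydraulic depth D_h = A/T = 4.08/6.55 = 0.6229 m.
Froude number Fr = V/√(g·D_h) = 1.697/√(9.81×0.6229) = 0.687, which is less than 1, so the flow is subcritical.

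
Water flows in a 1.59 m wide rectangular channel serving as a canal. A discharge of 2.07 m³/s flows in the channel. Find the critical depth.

y_c = 0.557 m

For a rectangular channel, critical depth y_c = (q²/g)^(1/3) where q = Q/b = 2.07/1.59 = 1.302 m²/s.
So y_c = (1.302²/9.81)^(1/3) = 0.557 m.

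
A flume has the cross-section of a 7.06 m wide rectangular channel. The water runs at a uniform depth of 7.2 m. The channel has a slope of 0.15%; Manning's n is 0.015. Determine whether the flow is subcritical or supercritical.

Flow area A = b·y = 7.06 × 7.2 = 50.83 m². Wetted perimeter P = b + 2y = 7.06 + 2×7.2 = 21.46 m.
Hydraulic radius R = A/P = 50.83/21.46 = 2.369 m.
V = (1/n) R^(2/3) √S = (1/0.015) × 2.369^(2/3) × √0.0015 = 4.588 m/s. Hydraulic depth D_h = A/T = 50.83/7.06 = 7.2 m.
Froude number Fr = V/√(g·D_h) = 4.588/√(9.81×7.2) = 0.546, which is less than 1, so the flow is subcritical.

subcritical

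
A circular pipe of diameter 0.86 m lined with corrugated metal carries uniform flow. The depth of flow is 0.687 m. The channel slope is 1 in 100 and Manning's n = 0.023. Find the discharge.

For a circular section of diameter D = 0.86 m at depth y = 0.687 m, the central angle is θ = 2 arccos(1 − 2y/D) = 4.423 rad. Then A = (D²/8)(θ − sin θ) = 0.4975 m² and P = Dθ/2 = 1.902 m.
Hydraulic radius R = A/P = 0.4975/1.902 = 0.2616 m.
Manning's equation: Q = (1/n) A R^(2/3) S^(1/2) = (1/0.023) × 0.4975 × 0.2616^(2/3) × 0.01^(1/2) = 0.885 m³/s.

Q = 0.885 m³/s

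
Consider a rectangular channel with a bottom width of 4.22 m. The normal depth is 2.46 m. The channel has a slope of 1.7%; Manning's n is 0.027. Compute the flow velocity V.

V = 5.26 m/s

Flow area A = b·y = 4.22 × 2.46 = 10.38 m². Wetted perimeter P = b + 2y = 4.22 + 2×2.46 = 9.14 m.
Hydraulic radius R = A/P = 10.38/9.14 = 1.136 m.
From Manning's equation, V = (1/n) R^(2/3) S^(1/2) = (1/0.027) × 1.136^(2/3) × 0.017^(1/2) = 5.26 m/s.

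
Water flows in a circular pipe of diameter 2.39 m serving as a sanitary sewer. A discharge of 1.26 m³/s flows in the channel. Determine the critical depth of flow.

y_c = 0.499 m

At critical depth, Q² T / (g A³) = 1, i.e. A³/T = Q²/g = 1.26²/9.81 = 0.1618.
At y = 0.628 m: A³/T = 0.3957 — over.
At y = 0.499 m: A³/T = 0.1613 — matches.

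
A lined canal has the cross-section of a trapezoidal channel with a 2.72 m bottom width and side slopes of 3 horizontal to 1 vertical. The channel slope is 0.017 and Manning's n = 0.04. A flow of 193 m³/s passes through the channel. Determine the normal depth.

Manning's equation rearranged: A R^(2/3) = nQ / (1·√S) = 0.04 × 193 / (√0.017) = 59.21.
Try y = 2.39 m: A R^(2/3) = 28.52 — low.
Try y = 3.69 m: A R^(2/3) = 79.5 — high.
Try y = 3.26 m: A R^(2/3) = 59.09 — close enough.

y_n = 3.26 m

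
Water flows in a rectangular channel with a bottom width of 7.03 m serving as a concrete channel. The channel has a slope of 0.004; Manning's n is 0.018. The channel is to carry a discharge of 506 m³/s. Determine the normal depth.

y_n = 10.7 m

Manning's equation rearranged: A R^(2/3) = nQ / (1·√S) = 0.018 × 506 / (√0.004) = 144.
At y = 12.8 m: A R^(2/3) = 177 — high.
At y = 8.38 m: A R^(2/3) = 107.8 — low.
At y = 10.7 m: A R^(2/3) = 143.9 — ≈ 144.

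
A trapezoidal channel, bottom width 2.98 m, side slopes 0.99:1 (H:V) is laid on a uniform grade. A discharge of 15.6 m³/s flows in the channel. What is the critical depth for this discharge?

y_c = 1.22 m

At critical depth, Q² T / (g A³) = 1, i.e. A³/T = Q²/g = 15.6²/9.81 = 24.81.
At y = 1.46 m: A³/T = 45.94 — too large.
At y = 0.951 m: A³/T = 10.67 — too small.
At y = 1.22 m: A³/T = 24.72 — close enough.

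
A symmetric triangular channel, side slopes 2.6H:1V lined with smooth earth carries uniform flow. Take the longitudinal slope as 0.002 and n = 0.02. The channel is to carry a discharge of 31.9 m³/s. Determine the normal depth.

Manning's equation rearranged: A R^(2/3) = nQ / (1·√S) = 0.02 × 31.9 / (√0.002) = 14.27.
Trying y = 2.59 m: A R^(2/3) = 19.79 — over.
Trying y = 1.72 m: A R^(2/3) = 6.643 — short.
Trying y = 2.29 m: A R^(2/3) = 14.25 — ≈ 14.27.

y_n = 2.29 m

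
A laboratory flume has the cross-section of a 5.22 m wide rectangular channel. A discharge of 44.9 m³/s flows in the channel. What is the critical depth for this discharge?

y_c = 1.96 m

For a rectangular channel, critical depth y_c = (q²/g)^(1/3) where q = Q/b = 44.9/5.22 = 8.602 m²/s.
So y_c = (8.602²/9.81)^(1/3) = 1.96 m.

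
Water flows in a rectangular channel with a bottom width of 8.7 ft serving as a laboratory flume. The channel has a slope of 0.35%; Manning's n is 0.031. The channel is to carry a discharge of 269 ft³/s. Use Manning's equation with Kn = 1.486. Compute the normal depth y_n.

Manning's equation rearranged: A R^(2/3) = nQ / (1.486·√S) = 0.031 × 269 / (1.486 × √0.0035) = 94.86.
At y = 5.03 ft: A R^(2/3) = 76.97 — short.
At y = 7.29 ft: A R^(2/3) = 123.7 — over.
At y = 5.91 ft: A R^(2/3) = 94.85 — close enough.

y_n = 5.91 ft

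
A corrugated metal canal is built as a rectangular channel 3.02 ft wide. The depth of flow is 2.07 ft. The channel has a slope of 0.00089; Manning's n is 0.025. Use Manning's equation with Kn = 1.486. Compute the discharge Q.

Flow area A = b·y = 3.02 × 2.07 = 6.251 ft². Wetted perimeter P = b + 2y = 3.02 + 2×2.07 = 7.16 ft.
Hydraulic radius R = A/P = 6.251/7.16 = 0.8731 ft.
Manning's equation: Q = (1.486/n) A R^(2/3) S^(1/2) = (1.486/0.025) × 6.251 × 0.8731^(2/3) × 0.00089^(1/2) = 10.1 ft³/s.

Q = 10.1 ft³/s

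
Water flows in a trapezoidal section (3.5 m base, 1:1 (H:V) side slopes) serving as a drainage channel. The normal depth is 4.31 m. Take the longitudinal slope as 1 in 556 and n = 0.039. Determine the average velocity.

V = 1.81 m/s

With bottom width b = 3.5 m and side slope z = 1: A = (b + zy)y = (3.5 + 1×4.31)×4.31 = 33.66 m²; P = b + 2y√(1+z²) = 3.5 + 2×4.31×1.414 = 15.69 m.
Hydraulic radius R = A/P = 33.66/15.69 = 2.145 m.
From Manning's equation, V = (1/n) R^(2/3) S^(1/2) = (1/0.039) × 2.145^(2/3) × 0.001799^(1/2) = 1.81 m/s.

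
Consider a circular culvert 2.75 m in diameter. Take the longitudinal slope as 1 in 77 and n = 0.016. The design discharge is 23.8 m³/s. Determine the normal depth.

Manning's equation rearranged: A R^(2/3) = nQ / (1·√S) = 0.016 × 23.8 / (√0.01299) = 3.342.
Try y = 2.2 m: A R^(2/3) = 4.522 — high.
Try y = 1.47 m: A R^(2/3) = 2.587 — low.
Try y = 1.73 m: A R^(2/3) = 3.338 — matches.

y_n = 1.73 m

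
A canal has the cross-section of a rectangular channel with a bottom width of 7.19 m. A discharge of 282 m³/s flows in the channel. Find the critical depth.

For a rectangular channel, critical depth y_c = (q²/g)^(1/3) where q = Q/b = 282/7.19 = 39.22 m²/s.
So y_c = (39.22²/9.81)^(1/3) = 5.39 m.

y_c = 5.39 m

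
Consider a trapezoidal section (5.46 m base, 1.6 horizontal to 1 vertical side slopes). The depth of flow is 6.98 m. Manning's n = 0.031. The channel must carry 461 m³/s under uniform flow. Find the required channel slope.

With bottom width b = 5.46 m and side slope z = 1.6: A = (b + zy)y = (5.46 + 1.6×6.98)×6.98 = 116.1 m²; P = b + 2y√(1+z²) = 5.46 + 2×6.98×1.887 = 31.8 m.
Hydraulic radius R = A/P = 116.1/31.8 = 3.65 m.
From Manning's equation, S = [nQ / (1 A R^(2/3))]² = [0.031 × 461 / (1 × 116.1 × 3.65^(2/3))]² = 0.0027.

S = 0.0027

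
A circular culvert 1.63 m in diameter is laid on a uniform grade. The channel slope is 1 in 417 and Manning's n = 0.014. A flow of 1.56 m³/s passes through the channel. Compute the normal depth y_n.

y_n = 0.706 m

Manning's equation rearranged: A R^(2/3) = nQ / (1·√S) = 0.014 × 1.56 / (√0.002398) = 0.446.
At y = 0.792 m: A R^(2/3) = 0.5461 — over.
At y = 0.541 m: A R^(2/3) = 0.2727 — short.
At y = 0.706 m: A R^(2/3) = 0.4464 — close enough.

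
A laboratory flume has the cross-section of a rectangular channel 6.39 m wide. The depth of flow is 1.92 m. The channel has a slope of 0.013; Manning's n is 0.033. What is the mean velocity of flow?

Flow area A = b·y = 6.39 × 1.92 = 12.27 m². Wetted perimeter P = b + 2y = 6.39 + 2×1.92 = 10.23 m.
Hydraulic radius R = A/P = 12.27/10.23 = 1.199 m.
From Manning's equation, V = (1/n) R^(2/3) S^(1/2) = (1/0.033) × 1.199^(2/3) × 0.013^(1/2) = 3.9 m/s.

V = 3.9 m/s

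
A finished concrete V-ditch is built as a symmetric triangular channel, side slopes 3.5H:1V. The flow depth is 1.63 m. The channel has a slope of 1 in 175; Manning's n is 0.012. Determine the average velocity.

V = 5.35 m/s

For a triangular section with side slope z = 3.5: A = zy² = 3.5×1.63² = 9.299 m²; P = 2y√(1+z²) = 2×1.63×3.64 = 11.87 m.
Hydraulic radius R = A/P = 9.299/11.87 = 0.7836 m.
From Manning's equation, V = (1/n) R^(2/3) S^(1/2) = (1/0.012) × 0.7836^(2/3) × 0.005714^(1/2) = 5.35 m/s.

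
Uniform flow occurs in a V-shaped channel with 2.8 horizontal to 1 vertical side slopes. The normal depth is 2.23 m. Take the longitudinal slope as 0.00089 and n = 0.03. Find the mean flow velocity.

For a triangular section with side slope z = 2.8: A = zy² = 2.8×2.23² = 13.92 m²; P = 2y√(1+z²) = 2×2.23×2.973 = 13.26 m.
Hydraulic radius R = A/P = 13.92/13.26 = 1.05 m.
From Manning's equation, V = (1/n) R^(2/3) S^(1/2) = (1/0.03) × 1.05^(2/3) × 0.00089^(1/2) = 1.03 m/s.

V = 1.03 m/s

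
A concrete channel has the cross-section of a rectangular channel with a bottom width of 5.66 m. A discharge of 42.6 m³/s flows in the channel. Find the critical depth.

For a rectangular channel, critical depth y_c = (q²/g)^(1/3) where q = Q/b = 42.6/5.66 = 7.527 m²/s.
So y_c = (7.527²/9.81)^(1/3) = 1.79 m.

y_c = 1.79 m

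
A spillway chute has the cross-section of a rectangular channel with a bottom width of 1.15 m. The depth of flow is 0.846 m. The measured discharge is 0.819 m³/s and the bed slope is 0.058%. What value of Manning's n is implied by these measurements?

n = 0.014

Flow area A = b·y = 1.15 × 0.846 = 0.9729 m². Wetted perimeter P = b + 2y = 1.15 + 2×0.846 = 2.842 m.
Hydraulic radius R = A/P = 0.9729/2.842 = 0.3423 m.
Rearranging Manning's equation: n = (1/Q) A R^(2/3) S^(1/2) = (1/0.819) × 0.9729 × 0.3423^(2/3) × √0.00058 = 0.014.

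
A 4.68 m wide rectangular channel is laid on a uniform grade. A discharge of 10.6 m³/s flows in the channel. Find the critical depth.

For a rectangular channel, critical depth y_c = (q²/g)^(1/3) where q = Q/b = 10.6/4.68 = 2.265 m²/s.
So y_c = (2.265²/9.81)^(1/3) = 0.806 m.

y_c = 0.806 m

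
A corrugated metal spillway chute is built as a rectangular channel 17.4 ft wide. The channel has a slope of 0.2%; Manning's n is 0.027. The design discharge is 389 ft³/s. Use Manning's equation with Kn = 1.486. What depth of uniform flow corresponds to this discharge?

y_n = 4.43 ft

Manning's equation rearranged: A R^(2/3) = nQ / (1.486·√S) = 0.027 × 389 / (1.486 × √0.002) = 158.
Trying y = 4.95 ft: A R^(2/3) = 185.3 — too large.
Trying y = 3.15 ft: A R^(2/3) = 95.85 — too small.
Trying y = 4.43 ft: A R^(2/3) = 158 — close enough.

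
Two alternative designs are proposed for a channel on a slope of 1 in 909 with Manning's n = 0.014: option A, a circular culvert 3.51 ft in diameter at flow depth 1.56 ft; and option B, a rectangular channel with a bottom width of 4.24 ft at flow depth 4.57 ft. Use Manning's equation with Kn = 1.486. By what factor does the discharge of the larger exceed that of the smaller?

6.86

Channel A: For a circular section of diameter D = 3.51 ft at depth y = 1.56 ft, the central angle is θ = 2 arccos(1 − 2y/D) = 2.919 rad. Then A = (D²/8)(θ − sin θ) = 4.155 ft² and P = Dθ/2 = 5.123 ft. Hydraulic radius R = A/P = 4.155/5.123 = 0.8111 ft. Q_A = (1.486/0.014)·4.155·0.8111^(2/3)·√0.0011 = 12.72 ft³/s.
Channel B: Flow area A = b·y = 4.24 × 4.57 = 19.38 ft². Wetted perimeter P = b + 2y = 4.24 + 2×4.57 = 13.38 ft. Hydraulic radius R = A/P = 19.38/13.38 = 1.448 ft. Q_B = (1.486/0.014)·19.38·1.448^(2/3)·√0.0011 = 87.32 ft³/s.
The larger discharge is 87.32 ft³/s and the smaller is 12.72 ft³/s; the ratio is 6.86.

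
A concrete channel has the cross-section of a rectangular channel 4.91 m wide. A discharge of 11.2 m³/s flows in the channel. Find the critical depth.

y_c = 0.809 m

For a rectangular channel, critical depth y_c = (q²/g)^(1/3) where q = Q/b = 11.2/4.91 = 2.281 m²/s.
So y_c = (2.281²/9.81)^(1/3) = 0.809 m.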